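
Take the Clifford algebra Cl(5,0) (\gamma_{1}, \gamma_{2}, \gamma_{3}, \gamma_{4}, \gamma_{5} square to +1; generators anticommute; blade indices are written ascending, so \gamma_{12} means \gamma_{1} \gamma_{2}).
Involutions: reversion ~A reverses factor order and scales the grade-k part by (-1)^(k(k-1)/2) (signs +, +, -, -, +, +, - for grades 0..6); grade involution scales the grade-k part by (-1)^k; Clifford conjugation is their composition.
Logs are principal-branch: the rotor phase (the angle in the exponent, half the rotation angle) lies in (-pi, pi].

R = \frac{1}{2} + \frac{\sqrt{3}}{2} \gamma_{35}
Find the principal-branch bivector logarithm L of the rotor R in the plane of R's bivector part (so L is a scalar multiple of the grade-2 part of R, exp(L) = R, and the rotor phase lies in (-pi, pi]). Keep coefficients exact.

The scalar part of R is \frac{1}{2}, so the principal-branch rotor phase is pinned; divide the bivector part by its sine to get the unit plane — L is the phase times that plane.
Concretely: cos(phase) = \frac{1}{2} gives phase = ±\frac{\pi}{3}, and since phase/sin(phase) is even the sign is immaterial: L = (phase/sin(phase)) * <R>_2 = (\frac{2 \sqrt{3} \pi}{9}) * <R>_2.
Answer: \frac{\pi}{3} \gamma_{35}


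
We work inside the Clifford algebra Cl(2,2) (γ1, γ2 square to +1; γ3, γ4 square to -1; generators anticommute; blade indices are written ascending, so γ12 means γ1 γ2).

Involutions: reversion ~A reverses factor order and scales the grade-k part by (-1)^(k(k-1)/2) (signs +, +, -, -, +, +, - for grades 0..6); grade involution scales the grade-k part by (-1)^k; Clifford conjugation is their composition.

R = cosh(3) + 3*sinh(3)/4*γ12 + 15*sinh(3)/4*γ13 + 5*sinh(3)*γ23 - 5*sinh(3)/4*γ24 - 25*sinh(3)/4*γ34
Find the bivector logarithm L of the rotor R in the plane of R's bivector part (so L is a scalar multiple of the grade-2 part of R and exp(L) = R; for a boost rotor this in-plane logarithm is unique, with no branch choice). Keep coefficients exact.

The scalar part of R is cosh(3), which fixes the rapidity magnitude through cosh (cosh is even, so it cannot fix the sign — the bivector part carries that); dividing the bivector part by sinh of the rapidity gives the plane, and L = rapidity * plane, where the joint sign ambiguity of (rapidity, plane) cancels in the product.
Concretely: cosh(rapidity) = cosh(3) gives rapidity = ±3, and since rapidity/sinh(rapidity) is even the sign is immaterial: L = (rapidity/sinh(rapidity)) * <R>_2 = (3/sinh(3)) * <R>_2.
Answer: 9/4*γ12 + 45/4*γ13 + 15*γ23 - 15/4*γ24 - 75/4*γ34


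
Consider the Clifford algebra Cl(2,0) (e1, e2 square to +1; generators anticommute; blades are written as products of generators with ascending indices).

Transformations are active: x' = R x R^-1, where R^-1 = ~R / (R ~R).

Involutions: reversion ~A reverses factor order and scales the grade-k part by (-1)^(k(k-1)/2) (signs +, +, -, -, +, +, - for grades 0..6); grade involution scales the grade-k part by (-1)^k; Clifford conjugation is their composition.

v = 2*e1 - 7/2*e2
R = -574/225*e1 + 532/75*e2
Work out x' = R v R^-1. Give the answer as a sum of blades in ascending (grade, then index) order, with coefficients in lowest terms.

~R = -574/225*e1 + 532/75*e2, and R ~R = 2876692/50625, so R^-1 = ~R / (2876692/50625).
R v = -6734/225 - 1183/225*e1 e2
Answer: 776/1129*e1 - 8969/2258*e2


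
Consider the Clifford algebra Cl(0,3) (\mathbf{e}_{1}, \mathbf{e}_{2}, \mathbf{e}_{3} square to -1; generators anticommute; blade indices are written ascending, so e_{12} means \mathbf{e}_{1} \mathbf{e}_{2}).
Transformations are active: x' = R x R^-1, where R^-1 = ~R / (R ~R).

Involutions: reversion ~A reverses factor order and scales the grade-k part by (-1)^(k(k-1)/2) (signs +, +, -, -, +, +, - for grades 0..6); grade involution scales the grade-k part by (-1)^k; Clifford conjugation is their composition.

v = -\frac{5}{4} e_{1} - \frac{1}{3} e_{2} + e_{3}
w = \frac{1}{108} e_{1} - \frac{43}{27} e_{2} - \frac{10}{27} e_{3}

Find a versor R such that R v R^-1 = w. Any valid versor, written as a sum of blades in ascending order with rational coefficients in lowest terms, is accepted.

Here q(v) = q(w) = -\frac{385}{144}; the classical choice R = v + w = -\frac{67}{54} e_{1} - \frac{52}{27} e_{2} + \frac{17}{27} e_{3} then realises v -> w under the sandwich.
Answer: -\frac{67}{54} e_{1} - \frac{52}{27} e_{2} + \frac{17}{27} e_{3}


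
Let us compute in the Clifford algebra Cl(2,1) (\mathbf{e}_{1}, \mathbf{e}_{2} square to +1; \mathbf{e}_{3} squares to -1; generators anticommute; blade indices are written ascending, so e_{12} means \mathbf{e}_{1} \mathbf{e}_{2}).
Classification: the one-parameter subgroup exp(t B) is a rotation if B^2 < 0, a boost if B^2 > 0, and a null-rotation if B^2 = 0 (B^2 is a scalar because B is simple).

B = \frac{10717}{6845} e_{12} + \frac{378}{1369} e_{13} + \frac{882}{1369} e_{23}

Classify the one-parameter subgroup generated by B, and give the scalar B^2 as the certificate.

B^2 term by term: the squares give (\frac{10717}{6845})^2*(e_{12})^2 + (\frac{378}{1369})^2*(e_{13})^2 + (\frac{882}{1369})^2*(e_{23})^2 = \frac{114854089}{46854025}*(-1) + \frac{142884}{1874161}*(+1) + \frac{777924}{1874161}*(+1) = -\frac{49}{25} (each basis 2-blade squares to minus the product of its generators' squares); cross terms between blades sharing an index anticommute and cancel. So B^2 = -\frac{49}{25}.
Answer: rotation, certificate B^2 = -\frac{49}{25}. Why this suffices: the scalar -\frac{49}{25} survives any versor conjugation, so its sign alone determines the class however B is presented.


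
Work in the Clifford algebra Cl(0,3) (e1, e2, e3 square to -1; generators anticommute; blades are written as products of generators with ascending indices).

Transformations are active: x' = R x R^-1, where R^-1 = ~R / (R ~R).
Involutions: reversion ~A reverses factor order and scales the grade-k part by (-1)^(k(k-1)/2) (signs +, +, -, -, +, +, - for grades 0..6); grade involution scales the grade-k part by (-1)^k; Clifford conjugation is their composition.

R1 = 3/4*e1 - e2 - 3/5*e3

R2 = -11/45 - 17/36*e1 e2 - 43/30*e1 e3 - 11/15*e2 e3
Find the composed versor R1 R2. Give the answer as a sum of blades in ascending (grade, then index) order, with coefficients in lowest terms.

Distribute over the terms of R1 (each basis-blade product reordered to ascending indices, repeated generators contracted through their squares):
(3/4*e1) R2 = -11/60*e1 + 17/48*e2 + 43/40*e3 - 11/20*e1 e2 e3
(-e2) R2 = 17/36*e1 + 11/45*e2 - 11/15*e3 - 43/30*e1 e2 e3
(-3/5*e3) R2 = 43/50*e1 + 11/25*e2 + 11/75*e3 + 17/60*e1 e2 e3
Summing the partial products and collecting blades:
Answer: 517/450*e1 + 3739/3600*e2 + 293/600*e3 - 17/10*e1 e2 e3


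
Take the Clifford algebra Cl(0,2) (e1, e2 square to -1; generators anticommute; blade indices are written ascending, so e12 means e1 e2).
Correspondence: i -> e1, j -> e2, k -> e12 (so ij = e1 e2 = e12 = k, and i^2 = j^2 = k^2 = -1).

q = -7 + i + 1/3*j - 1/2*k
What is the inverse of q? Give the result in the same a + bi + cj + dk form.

In blades: q = -7 + e1 + 1/3*e2 - 1/2*e12.
With qbar = -7 - e1 - 1/3*e2 + 1/2*e12 (scalar fixed, mapped units negated), q qbar = 1813/36 (the sum of squared coefficients), so q^-1 = qbar / (1813/36) = -36/259 - 36/1813*e1 - 12/1813*e2 + 18/1813*e12; translating back:
Answer: -36/259 - 36/1813*i - 12/1813*j + 18/1813*k


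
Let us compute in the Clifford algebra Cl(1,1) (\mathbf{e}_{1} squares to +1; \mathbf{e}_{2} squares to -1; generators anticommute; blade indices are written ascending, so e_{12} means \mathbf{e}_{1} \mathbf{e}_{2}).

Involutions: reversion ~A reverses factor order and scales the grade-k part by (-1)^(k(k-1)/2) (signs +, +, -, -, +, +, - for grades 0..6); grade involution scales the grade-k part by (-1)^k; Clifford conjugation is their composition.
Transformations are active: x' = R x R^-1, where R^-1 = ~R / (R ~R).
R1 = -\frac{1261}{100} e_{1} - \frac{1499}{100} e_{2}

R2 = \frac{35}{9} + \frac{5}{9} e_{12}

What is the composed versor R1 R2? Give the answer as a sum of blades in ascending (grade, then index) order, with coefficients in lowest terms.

Distribute over the terms of R1 (each basis-blade product reordered to ascending indices, repeated generators contracted through their squares):
(-\frac{1261}{100} e_{1}) R2 = -\frac{8827}{180} e_{1} - \frac{1261}{180} e_{2}
(-\frac{1499}{100} e_{2}) R2 = -\frac{1499}{180} e_{1} - \frac{10493}{180} e_{2}
Summing the partial products and collecting blades:
Answer: -\frac{1721}{30} e_{1} - \frac{653}{10} e_{2}


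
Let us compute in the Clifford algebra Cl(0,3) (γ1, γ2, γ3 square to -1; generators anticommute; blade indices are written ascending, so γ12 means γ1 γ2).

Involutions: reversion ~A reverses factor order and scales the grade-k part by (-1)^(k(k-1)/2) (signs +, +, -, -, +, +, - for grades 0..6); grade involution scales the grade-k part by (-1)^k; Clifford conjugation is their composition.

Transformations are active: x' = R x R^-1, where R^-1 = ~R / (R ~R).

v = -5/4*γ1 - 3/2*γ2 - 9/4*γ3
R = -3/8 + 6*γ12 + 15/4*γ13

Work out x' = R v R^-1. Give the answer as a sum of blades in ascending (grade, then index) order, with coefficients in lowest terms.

~R = -3/8 - 6*γ12 - 15/4*γ13, and R ~R = 3213/64, so R^-1 = ~R / (3213/64).
R v = 573/32*γ1 - 111/16*γ2 - 123/32*γ3 - 63/8*γ123
Answer: 1403/1428*γ1 + 1985/714*γ2 + 607/1428*γ3


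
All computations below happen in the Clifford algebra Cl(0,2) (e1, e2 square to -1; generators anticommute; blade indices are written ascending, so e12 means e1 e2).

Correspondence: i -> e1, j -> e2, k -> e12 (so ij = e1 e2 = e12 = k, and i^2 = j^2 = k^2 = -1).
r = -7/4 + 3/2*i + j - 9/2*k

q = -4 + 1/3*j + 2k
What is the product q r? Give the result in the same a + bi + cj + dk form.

In blades: q = -4 + 1/3*e2 + 2*e12, r = -7/4 + 3/2*e1 + e2 - 9/2*e12.
Distribute q over r term by term (generator squares from the signature, products reordered to ascending indices): (-4)*r = 7 - 6*e1 - 4*e2 + 18*e12; (1/3*e2)*r = -1/3 - 3/2*e1 - 7/12*e2 - 1/2*e12; (2*e12)*r = 9 - 2*e1 + 3*e2 - 7/2*e12.
Sum: 47/3 - 19/2*e1 - 19/12*e2 + 14*e12; translating back through the correspondence:
Answer: 47/3 - 19/2*i - 19/12*j + 14k


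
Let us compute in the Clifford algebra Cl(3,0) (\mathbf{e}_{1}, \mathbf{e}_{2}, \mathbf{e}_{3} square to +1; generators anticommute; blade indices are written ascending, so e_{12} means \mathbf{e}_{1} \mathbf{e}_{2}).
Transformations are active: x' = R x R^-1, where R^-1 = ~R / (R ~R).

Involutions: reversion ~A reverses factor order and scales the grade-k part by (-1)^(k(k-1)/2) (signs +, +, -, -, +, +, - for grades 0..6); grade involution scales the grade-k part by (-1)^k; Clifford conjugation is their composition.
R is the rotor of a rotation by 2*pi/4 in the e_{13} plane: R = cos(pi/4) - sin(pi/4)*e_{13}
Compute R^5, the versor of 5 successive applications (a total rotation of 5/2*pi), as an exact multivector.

The rotor phase is half the rotation angle and phases add under composition, so 5 steps in the e_{13} plane accumulate phase 5*(pi/4) = \frac{5 \pi}{4}: R^5 = cos(\frac{5 \pi}{4}) - sin(\frac{5 \pi}{4})*e_{13}.
cos(\frac{5 \pi}{4}) = - \frac{\sqrt{2}}{2} and sin(\frac{5 \pi}{4}) = - \frac{\sqrt{2}}{2}, so R^5 = - \frac{\sqrt{2}}{2} + \frac{\sqrt{2}}{2} e_{13}. The net rotation is 1/2*pi (after discarding 1 full turn, each of which contributes a factor -1 to the rotor); the rotor keeps the half-angle phase exactly.
Answer: - \frac{\sqrt{2}}{2} + \frac{\sqrt{2}}{2} e_{13}


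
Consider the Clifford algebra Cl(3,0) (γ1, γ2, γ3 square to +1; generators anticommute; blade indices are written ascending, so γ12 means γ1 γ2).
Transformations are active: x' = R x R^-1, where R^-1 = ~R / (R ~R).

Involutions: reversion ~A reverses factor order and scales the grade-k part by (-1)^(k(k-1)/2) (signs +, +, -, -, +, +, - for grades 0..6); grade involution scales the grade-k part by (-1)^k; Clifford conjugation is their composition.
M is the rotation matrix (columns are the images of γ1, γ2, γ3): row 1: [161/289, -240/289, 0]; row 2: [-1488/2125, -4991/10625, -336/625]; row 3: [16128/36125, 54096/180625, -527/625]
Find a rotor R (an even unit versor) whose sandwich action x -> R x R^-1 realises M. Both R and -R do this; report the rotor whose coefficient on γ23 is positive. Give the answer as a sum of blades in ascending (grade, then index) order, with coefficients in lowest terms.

Method: write R = a + b12*γ12 + b13*γ13 + b23*γ23 with a^2 + b12^2 + b13^2 + b23^2 = 1 (so R^-1 = ~R). Expanding the columns R e_j ~R gives tr M = 4a^2 - 1 and, from the antisymmetric part, M21 - M12 = -4a*b12, M13 - M31 = 4a*b13, M32 - M23 = -4a*b23.
Here tr M = -5461/7225, so a^2 = (1 + tr M)/4 = 441/7225 and a = ±21/85. Taking a = 21/85: M21 - M12 = 4704/36125, M13 - M31 = -16128/36125, M32 - M23 = 6048/7225, giving b12 = -56/425, b13 = -192/425, b23 = -72/85, i.e. R = 21/85 - 56/425*γ12 - 192/425*γ13 - 72/85*γ23.
Its γ23 coefficient is negative, so report the other preimage -R.
Answer: -21/85 + 56/425*γ12 + 192/425*γ13 + 72/85*γ23. Sheet selection: the two-to-one cover makes ±R indistinguishable at the matrix level (trace -5461/7225), so uniqueness comes from the required sign on γ23.


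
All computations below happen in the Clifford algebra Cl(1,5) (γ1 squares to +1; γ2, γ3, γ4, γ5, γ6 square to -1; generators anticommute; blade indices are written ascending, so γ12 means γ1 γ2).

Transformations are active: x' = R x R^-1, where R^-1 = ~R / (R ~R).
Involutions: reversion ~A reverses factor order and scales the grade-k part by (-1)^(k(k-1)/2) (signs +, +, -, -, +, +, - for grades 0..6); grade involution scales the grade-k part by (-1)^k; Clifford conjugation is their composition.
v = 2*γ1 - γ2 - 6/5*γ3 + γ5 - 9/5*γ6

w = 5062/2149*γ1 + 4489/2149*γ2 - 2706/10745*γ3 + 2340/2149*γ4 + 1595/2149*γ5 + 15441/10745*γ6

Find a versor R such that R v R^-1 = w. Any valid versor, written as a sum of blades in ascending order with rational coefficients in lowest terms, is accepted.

Equal squares first: v^2 = w^2 = -67/25. Then v + w = 9360/2149*γ1 + 2340/2149*γ2 - 3120/2149*γ3 + 2340/2149*γ4 + 3744/2149*γ5 - 780/2149*γ6 is a versor taking v to w, provided it is invertible.
Answer: 9360/2149*γ1 + 2340/2149*γ2 - 3120/2149*γ3 + 2340/2149*γ4 + 3744/2149*γ5 - 780/2149*γ6


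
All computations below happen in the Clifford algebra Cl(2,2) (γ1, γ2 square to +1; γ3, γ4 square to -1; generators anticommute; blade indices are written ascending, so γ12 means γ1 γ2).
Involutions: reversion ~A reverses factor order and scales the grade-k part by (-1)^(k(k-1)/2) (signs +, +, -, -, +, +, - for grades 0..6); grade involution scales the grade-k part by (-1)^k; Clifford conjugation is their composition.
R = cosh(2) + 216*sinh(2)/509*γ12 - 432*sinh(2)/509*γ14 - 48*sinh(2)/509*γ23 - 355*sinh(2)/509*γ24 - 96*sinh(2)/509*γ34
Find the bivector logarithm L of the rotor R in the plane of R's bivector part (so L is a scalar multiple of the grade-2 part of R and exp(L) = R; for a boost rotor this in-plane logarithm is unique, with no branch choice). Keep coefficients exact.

The scalar part of R is cosh(2), which fixes the rapidity magnitude through cosh (cosh is even, so it cannot fix the sign — the bivector part carries that); dividing the bivector part by sinh of the rapidity gives the plane, and L = rapidity * plane, where the joint sign ambiguity of (rapidity, plane) cancels in the product.
Concretely: cosh(rapidity) = cosh(2) gives rapidity = ±2, and since rapidity/sinh(rapidity) is even the sign is immaterial: L = (rapidity/sinh(rapidity)) * <R>_2 = (2/sinh(2)) * <R>_2.
Answer: 432/509*γ12 - 864/509*γ14 - 96/509*γ23 - 710/509*γ24 - 192/509*γ34


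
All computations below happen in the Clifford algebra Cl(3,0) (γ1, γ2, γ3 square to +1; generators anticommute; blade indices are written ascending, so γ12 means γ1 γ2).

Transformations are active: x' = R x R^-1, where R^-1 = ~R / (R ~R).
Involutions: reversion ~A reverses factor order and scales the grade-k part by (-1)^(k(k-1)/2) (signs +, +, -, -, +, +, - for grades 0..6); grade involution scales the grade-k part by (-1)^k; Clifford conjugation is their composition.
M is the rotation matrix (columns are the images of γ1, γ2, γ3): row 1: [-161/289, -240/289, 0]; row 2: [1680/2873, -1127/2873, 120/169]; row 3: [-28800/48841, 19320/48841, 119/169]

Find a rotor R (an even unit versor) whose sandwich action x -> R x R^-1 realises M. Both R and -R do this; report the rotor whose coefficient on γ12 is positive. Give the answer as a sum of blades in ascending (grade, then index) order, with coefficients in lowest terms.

Method: write R = a + b12*γ12 + b13*γ13 + b23*γ23 with a^2 + b12^2 + b13^2 + b23^2 = 1 (so R^-1 = ~R). Expanding the columns R e_j ~R gives tr M = 4a^2 - 1 and, from the antisymmetric part, M21 - M12 = -4a*b12, M13 - M31 = 4a*b13, M32 - M23 = -4a*b23.
Here tr M = -11977/48841, so a^2 = (1 + tr M)/4 = 9216/48841 and a = ±96/221. Taking a = 96/221: M21 - M12 = 69120/48841, M13 - M31 = 28800/48841, M32 - M23 = -15360/48841, giving b12 = -180/221, b13 = 75/221, b23 = 40/221, i.e. R = 96/221 - 180/221*γ12 + 75/221*γ13 + 40/221*γ23.
Its γ12 coefficient is negative, so report the other preimage -R.
Answer: -96/221 + 180/221*γ12 - 75/221*γ13 - 40/221*γ23. Note: both R and -R realise this M (trace -11977/48841); the covering map identifies them, and the γ12-coefficient sign is the tie-breaker.


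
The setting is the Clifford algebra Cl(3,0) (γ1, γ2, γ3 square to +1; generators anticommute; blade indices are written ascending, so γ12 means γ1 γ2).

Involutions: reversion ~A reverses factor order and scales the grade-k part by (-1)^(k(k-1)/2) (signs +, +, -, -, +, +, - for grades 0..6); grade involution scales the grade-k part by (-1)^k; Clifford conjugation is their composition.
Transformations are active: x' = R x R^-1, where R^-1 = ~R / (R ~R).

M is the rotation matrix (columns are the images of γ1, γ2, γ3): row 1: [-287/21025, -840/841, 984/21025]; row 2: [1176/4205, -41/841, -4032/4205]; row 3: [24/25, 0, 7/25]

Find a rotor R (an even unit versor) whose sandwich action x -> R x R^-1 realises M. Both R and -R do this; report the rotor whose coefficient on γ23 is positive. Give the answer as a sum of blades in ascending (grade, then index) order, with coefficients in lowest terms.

Method: write R = a + b12*γ12 + b13*γ13 + b23*γ23 with a^2 + b12^2 + b13^2 + b23^2 = 1 (so R^-1 = ~R). Expanding the columns R e_j ~R gives tr M = 4a^2 - 1 and, from the antisymmetric part, M21 - M12 = -4a*b12, M13 - M31 = 4a*b13, M32 - M23 = -4a*b23.
Here tr M = 183/841, so a^2 = (1 + tr M)/4 = 256/841 and a = ±16/29. Taking a = 16/29: M21 - M12 = 5376/4205, M13 - M31 = -768/841, M32 - M23 = 4032/4205, giving b12 = -84/145, b13 = -12/29, b23 = -63/145, i.e. R = 16/29 - 84/145*γ12 - 12/29*γ13 - 63/145*γ23.
Its γ23 coefficient is negative, so report the other preimage -R.
Answer: -16/29 + 84/145*γ12 + 12/29*γ13 + 63/145*γ23. Key observation: the double cover Spin(3) -> SO(3) sends R and -R to the same matrix (trace 183/841 here), so the stated sign of the γ23 coefficient is what selects one sheet.


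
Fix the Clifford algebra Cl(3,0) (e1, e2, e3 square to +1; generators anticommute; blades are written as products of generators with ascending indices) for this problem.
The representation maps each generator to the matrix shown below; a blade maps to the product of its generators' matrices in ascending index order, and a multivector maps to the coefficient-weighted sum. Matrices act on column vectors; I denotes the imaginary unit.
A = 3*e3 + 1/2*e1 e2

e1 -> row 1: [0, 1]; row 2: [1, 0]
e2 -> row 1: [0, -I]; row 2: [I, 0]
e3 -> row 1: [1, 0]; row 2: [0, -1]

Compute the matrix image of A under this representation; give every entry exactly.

Bivector images (products of the table entries): rho(e1 e2) = rho(e1)rho(e2) = row 1: [I, 0]; row 2: [0, -I].
M = (3)*rho(e3) + (1/2)*rho(e1 e2), summed entrywise:
Answer: row 1: [3 + I/2, 0]; row 2: [0, -3 - I/2]


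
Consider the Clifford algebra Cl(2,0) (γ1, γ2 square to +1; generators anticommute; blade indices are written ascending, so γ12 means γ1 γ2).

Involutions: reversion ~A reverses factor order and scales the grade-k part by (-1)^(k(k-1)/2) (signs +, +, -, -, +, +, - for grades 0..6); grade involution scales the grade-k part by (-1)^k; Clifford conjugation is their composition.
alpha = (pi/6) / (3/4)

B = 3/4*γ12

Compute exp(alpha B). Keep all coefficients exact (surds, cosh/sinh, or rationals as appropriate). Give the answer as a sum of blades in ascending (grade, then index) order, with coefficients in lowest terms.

B^2 = (3/4)^2*(γ12)^2 = 9/16*(-1) = -9/16 (a basis 2-blade squares to minus the product of its generators' squares).
B^2 = -9/16 — a negative square means the series sums to a rotation: l = 3/4, alpha*l = pi/6, so exp(alpha B) = cos(pi/6) + (sin(pi/6)/(3/4))*B = sqrt(3)/2 + (2/3)*B.
Answer: sqrt(3)/2 + 1/2*γ12


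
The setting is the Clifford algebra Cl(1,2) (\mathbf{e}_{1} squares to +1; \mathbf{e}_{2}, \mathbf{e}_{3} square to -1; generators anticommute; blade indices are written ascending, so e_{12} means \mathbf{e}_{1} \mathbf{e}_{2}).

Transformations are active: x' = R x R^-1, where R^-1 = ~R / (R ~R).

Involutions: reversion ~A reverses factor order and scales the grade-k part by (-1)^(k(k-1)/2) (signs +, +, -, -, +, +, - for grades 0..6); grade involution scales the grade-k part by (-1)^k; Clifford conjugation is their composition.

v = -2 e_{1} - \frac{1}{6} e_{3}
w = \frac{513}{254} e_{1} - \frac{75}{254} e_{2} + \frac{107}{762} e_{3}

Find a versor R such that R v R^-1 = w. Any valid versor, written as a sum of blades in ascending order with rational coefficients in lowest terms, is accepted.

Here q(v) = q(w) = \frac{143}{36}; the classical choice R = v + w = \frac{5}{254} e_{1} - \frac{75}{254} e_{2} - \frac{10}{381} e_{3} then realises v -> w under the sandwich.
Answer: \frac{5}{254} e_{1} - \frac{75}{254} e_{2} - \frac{10}{381} e_{3}


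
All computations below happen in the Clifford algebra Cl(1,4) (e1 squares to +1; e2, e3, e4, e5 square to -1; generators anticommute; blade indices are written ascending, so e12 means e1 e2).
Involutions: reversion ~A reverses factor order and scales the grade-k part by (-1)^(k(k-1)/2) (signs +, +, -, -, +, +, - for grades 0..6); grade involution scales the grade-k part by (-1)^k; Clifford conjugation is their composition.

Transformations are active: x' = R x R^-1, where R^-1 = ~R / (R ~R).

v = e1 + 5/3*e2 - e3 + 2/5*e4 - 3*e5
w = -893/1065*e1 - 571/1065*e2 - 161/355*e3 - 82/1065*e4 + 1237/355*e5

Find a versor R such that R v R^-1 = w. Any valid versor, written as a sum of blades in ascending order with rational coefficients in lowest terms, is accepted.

Sketch: the shared square -2686/225 makes R = v + w = 172/1065*e1 + 1204/1065*e2 - 516/355*e3 + 344/1065*e4 + 172/355*e5 the natural versor; its sandwich fixes that direction, negates (v - w)/2, and sends v to w.
Answer: 172/1065*e1 + 1204/1065*e2 - 516/355*e3 + 344/1065*e4 + 172/355*e5


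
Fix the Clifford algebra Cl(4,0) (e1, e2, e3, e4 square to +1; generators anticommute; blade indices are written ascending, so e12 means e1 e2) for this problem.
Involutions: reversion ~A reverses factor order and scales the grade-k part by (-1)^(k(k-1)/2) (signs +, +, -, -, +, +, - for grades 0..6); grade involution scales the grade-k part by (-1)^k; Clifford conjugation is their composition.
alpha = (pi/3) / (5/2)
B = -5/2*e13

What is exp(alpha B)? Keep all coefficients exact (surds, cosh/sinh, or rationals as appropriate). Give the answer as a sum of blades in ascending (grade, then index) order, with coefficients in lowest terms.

B^2 = (-5/2)^2*(e13)^2 = 25/4*(-1) = -25/4 (a basis 2-blade squares to minus the product of its generators' squares).
B^2 = -25/4 — circular case — the even/odd split gives cos and sin: l = 5/2, alpha*l = pi/3, so exp(alpha B) = cos(pi/3) + (sin(pi/3)/(5/2))*B = 1/2 + (sqrt(3)/5)*B.
Answer: 1/2 - sqrt(3)/2*e13


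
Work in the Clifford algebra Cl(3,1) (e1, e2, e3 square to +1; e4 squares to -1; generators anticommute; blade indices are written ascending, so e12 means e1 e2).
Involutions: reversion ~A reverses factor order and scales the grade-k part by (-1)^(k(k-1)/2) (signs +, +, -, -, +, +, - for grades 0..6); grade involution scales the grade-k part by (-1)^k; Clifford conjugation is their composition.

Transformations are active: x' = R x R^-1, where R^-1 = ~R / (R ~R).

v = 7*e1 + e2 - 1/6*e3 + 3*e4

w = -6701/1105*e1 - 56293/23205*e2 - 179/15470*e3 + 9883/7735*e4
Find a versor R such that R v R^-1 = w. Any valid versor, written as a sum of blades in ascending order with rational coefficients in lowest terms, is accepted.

Since q(v) = q(w) = 1477/36, the sum R = v + w = 1034/1105*e1 - 33088/23205*e2 - 4136/23205*e3 + 33088/7735*e4 does the job whenever invertible.
Answer: 1034/1105*e1 - 33088/23205*e2 - 4136/23205*e3 + 33088/7735*e4


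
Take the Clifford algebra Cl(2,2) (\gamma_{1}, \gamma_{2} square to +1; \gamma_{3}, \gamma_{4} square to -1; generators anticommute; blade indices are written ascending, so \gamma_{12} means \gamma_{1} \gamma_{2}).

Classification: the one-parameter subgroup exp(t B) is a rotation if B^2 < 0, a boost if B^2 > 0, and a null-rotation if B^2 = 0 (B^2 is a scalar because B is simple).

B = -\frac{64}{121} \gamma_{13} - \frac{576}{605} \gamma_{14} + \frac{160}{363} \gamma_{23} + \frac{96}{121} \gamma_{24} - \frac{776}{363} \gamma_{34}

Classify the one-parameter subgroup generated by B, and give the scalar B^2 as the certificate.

B^2 term by term: the squares give (-\frac{64}{121})^2*(\gamma_{13})^2 + (-\frac{576}{605})^2*(\gamma_{14})^2 + (\frac{160}{363})^2*(\gamma_{23})^2 + (\frac{96}{121})^2*(\gamma_{24})^2 + (-\frac{776}{363})^2*(\gamma_{34})^2 = \frac{4096}{14641}*(+1) + \frac{331776}{366025}*(+1) + \frac{25600}{131769}*(+1) + \frac{9216}{14641}*(+1) + \frac{602176}{131769}*(-1) = -\frac{64}{25} (each basis 2-blade squares to minus the product of its generators' squares); cross terms between blades sharing an index anticommute and cancel; the commuting (index-disjoint) pairs give grade-4 terms 2*c*c'*(blade product), which cancel blade by blade — \gamma_{1234}: \frac{12288}{14641} - \frac{12288}{14641} = 0 — confirming B is simple. So B^2 = -\frac{64}{25}.
Answer: rotation, certificate B^2 = -\frac{64}{25}. Certificate logic: -\frac{64}{25} is a conjugation-invariant scalar, so its sign fixes rotation versus boost versus null-rotation outright.


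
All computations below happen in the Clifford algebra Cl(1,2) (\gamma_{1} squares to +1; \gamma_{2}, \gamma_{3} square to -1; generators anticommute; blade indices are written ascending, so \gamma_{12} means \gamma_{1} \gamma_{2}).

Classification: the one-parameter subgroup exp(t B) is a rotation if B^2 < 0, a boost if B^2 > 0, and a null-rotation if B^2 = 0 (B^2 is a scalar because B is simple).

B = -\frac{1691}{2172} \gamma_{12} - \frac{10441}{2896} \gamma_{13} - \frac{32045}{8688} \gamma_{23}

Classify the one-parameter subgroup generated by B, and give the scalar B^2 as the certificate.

B^2 term by term: the squares give (-\frac{1691}{2172})^2*(\gamma_{12})^2 + (-\frac{10441}{2896})^2*(\gamma_{13})^2 + (-\frac{32045}{8688})^2*(\gamma_{23})^2 = \frac{2859481}{4717584}*(+1) + \frac{109014481}{8386816}*(+1) + \frac{1026882025}{75481344}*(-1) = 0 (each basis 2-blade squares to minus the product of its generators' squares); cross terms between blades sharing an index anticommute and cancel. So B^2 = 0.
Answer: null-rotation, certificate B^2 = 0. The invariant at work: B^2 = 0 is unchanged by conjugation, hence its sign classifies the subgroup whatever basis B is written in.


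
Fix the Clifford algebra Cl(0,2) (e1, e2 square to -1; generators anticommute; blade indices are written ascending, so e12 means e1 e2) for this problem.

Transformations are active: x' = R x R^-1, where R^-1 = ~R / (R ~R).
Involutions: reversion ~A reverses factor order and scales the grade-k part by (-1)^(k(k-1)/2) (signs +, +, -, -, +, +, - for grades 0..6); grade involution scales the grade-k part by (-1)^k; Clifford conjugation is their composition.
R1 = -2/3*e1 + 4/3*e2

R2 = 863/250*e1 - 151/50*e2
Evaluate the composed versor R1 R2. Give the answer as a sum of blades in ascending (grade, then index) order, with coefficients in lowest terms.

Distribute over the terms of R1 (each basis-blade product reordered to ascending indices, repeated generators contracted through their squares):
(-2/3*e1) R2 = 863/375 + 151/75*e12
(4/3*e2) R2 = 302/75 - 1726/375*e12
Summing the partial products and collecting blades:
Answer: 791/125 - 971/375*e12


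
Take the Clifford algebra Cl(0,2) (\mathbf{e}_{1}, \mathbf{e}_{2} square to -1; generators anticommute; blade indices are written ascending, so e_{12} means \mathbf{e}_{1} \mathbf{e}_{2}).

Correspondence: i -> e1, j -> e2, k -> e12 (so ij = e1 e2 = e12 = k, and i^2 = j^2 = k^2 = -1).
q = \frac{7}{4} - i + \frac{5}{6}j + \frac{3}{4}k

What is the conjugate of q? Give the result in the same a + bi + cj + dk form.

In blades: q = \frac{7}{4} - e_{1} + \frac{5}{6} e_{2} + \frac{3}{4} e_{12}.
Conjugation here is Clifford conjugation: the scalar is fixed and the grade-1 and grade-2 blades all flip sign, giving \frac{7}{4} + e_{1} - \frac{5}{6} e_{2} - \frac{3}{4} e_{12}; translating back:
Answer: \frac{7}{4} + i - \frac{5}{6}j - \frac{3}{4}k


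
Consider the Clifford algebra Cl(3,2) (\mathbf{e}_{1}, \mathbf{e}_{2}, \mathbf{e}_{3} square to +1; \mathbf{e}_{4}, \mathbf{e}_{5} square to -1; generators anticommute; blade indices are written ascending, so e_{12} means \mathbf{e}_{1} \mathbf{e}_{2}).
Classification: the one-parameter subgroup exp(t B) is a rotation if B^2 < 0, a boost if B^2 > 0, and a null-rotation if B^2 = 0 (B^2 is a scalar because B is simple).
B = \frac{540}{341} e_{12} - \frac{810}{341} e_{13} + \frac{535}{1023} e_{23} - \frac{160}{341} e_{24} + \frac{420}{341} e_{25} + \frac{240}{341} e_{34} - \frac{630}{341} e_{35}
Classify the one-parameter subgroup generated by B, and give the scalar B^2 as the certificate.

B^2 term by term: the squares give (\frac{540}{341})^2*(e_{12})^2 + (-\frac{810}{341})^2*(e_{13})^2 + (\frac{535}{1023})^2*(e_{23})^2 + (-\frac{160}{341})^2*(e_{24})^2 + (\frac{420}{341})^2*(e_{25})^2 + (\frac{240}{341})^2*(e_{34})^2 + (-\frac{630}{341})^2*(e_{35})^2 = \frac{291600}{116281}*(-1) + \frac{656100}{116281}*(-1) + \frac{286225}{1046529}*(-1) + \frac{25600}{116281}*(+1) + \frac{176400}{116281}*(+1) + \frac{57600}{116281}*(+1) + \frac{396900}{116281}*(+1) = -\frac{25}{9} (each basis 2-blade squares to minus the product of its generators' squares); cross terms between blades sharing an index anticommute and cancel; the commuting (index-disjoint) pairs give grade-4 terms 2*c*c'*(blade product), which cancel blade by blade — e_{1234}: \frac{259200}{116281} - \frac{259200}{116281} = 0; e_{1235}: -\frac{680400}{116281} + \frac{680400}{116281} = 0; e_{2345}: -\frac{201600}{116281} + \frac{201600}{116281} = 0 — confirming B is simple. So B^2 = -\frac{25}{9}.
Answer: rotation, certificate B^2 = -\frac{25}{9}. The scalar -\frac{25}{9} is the complete invariant here: its sign names the subgroup type.


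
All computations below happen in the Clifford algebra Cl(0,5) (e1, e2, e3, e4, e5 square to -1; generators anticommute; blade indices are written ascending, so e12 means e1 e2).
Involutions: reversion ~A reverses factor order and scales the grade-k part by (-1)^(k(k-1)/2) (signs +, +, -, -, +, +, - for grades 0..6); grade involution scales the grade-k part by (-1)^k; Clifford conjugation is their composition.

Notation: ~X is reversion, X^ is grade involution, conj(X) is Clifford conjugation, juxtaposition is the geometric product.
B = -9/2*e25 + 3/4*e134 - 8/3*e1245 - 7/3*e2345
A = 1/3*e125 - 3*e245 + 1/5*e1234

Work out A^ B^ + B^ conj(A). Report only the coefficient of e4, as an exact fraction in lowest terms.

first term: 13/2*e1 + 3/20*e2 - 7*e3 - 259/18*e4 - 7/15*e15 - 8/15*e35 - 7/9*e134 + 9/4*e1235 + 9/10*e1345 - 1/4*e2345
second term: 19/2*e1 - 3/20*e2 - 7*e3 + 227/18*e4 + 7/15*e15 + 8/15*e35 + 7/9*e134 - 9/4*e1235 - 9/10*e1345 + 1/4*e2345
Answer: -16/9


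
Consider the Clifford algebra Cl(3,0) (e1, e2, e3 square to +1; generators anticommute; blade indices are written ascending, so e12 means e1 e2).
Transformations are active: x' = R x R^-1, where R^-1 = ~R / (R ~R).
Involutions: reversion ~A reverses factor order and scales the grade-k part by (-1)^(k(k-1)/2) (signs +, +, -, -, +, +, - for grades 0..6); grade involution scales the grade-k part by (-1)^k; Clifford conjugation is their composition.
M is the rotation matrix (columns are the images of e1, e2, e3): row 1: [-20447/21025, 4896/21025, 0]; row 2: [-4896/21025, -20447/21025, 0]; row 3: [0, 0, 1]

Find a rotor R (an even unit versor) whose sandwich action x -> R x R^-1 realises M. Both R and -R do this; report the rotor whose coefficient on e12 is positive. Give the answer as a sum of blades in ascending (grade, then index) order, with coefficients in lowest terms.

Method: write R = a + b12*e12 + b13*e13 + b23*e23 with a^2 + b12^2 + b13^2 + b23^2 = 1 (so R^-1 = ~R). Expanding the columns R e_j ~R gives tr M = 4a^2 - 1 and, from the antisymmetric part, M21 - M12 = -4a*b12, M13 - M31 = 4a*b13, M32 - M23 = -4a*b23.
Here tr M = -19869/21025, so a^2 = (1 + tr M)/4 = 289/21025 and a = ±17/145. Taking a = 17/145: M21 - M12 = -9792/21025, M13 - M31 = 0, M32 - M23 = 0, giving b12 = 144/145, b13 = 0, b23 = 0, i.e. R = 17/145 + 144/145*e12.
Its e12 coefficient is already positive.
Answer: 17/145 + 144/145*e12. Key observation: the double cover Spin(3) -> SO(3) sends R and -R to the same matrix (trace -19869/21025 here), so the stated sign of the e12 coefficient is what selects one sheet.


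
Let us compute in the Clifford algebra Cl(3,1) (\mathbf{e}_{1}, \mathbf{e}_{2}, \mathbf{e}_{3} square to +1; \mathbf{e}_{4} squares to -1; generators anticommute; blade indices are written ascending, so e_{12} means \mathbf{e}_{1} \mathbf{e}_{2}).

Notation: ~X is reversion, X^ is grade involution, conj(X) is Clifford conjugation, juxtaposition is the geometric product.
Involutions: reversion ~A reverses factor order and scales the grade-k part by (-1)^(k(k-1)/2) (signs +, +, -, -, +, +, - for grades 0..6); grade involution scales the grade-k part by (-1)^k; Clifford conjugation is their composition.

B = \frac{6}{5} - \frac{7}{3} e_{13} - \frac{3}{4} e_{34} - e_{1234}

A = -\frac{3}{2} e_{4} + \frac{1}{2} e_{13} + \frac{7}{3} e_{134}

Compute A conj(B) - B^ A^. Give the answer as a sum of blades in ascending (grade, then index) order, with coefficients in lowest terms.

first term: -\frac{7}{6} + \frac{7}{4} e_{1} - \frac{7}{3} e_{2} - \frac{9}{8} e_{3} - \frac{326}{45} e_{4} + \frac{3}{5} e_{13} + \frac{3}{8} e_{14} - \frac{1}{2} e_{24} + \frac{3}{2} e_{123} - \frac{7}{10} e_{134}
second term: \frac{7}{6} + \frac{7}{4} e_{1} - \frac{7}{3} e_{2} + \frac{9}{8} e_{3} - \frac{164}{45} e_{4} + \frac{3}{5} e_{13} + \frac{3}{8} e_{14} - \frac{1}{2} e_{24} + \frac{3}{2} e_{123} - \frac{63}{10} e_{134}
Answer: -\frac{7}{3} - \frac{9}{4} e_{3} - \frac{18}{5} e_{4} + \frac{28}{5} e_{134}


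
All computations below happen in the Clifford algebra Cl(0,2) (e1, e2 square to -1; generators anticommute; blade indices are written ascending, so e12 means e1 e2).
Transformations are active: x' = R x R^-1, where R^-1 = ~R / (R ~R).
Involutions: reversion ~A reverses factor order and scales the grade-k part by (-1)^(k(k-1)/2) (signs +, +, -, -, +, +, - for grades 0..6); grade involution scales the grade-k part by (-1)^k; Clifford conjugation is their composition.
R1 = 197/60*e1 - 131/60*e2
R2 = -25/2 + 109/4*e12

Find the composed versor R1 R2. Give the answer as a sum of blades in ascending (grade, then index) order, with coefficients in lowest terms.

Distribute over the terms of R1 (each basis-blade product reordered to ascending indices, repeated generators contracted through their squares):
(197/60*e1) R2 = -985/24*e1 - 21473/240*e2
(-131/60*e2) R2 = -14279/240*e1 + 655/24*e2
Summing the partial products and collecting blades:
Answer: -8043/80*e1 - 14923/240*e2


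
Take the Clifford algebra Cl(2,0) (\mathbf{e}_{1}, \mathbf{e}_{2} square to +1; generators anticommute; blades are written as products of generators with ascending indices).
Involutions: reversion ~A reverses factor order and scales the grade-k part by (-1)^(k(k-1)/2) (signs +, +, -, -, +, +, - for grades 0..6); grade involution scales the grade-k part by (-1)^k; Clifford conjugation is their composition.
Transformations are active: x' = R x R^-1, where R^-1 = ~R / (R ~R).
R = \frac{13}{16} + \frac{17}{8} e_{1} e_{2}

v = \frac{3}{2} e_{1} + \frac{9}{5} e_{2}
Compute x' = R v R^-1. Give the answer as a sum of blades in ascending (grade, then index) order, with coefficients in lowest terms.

~R = \frac{13}{16} - \frac{17}{8} e_{1} e_{2}, and R ~R = \frac{1325}{256}, so R^-1 = ~R / (\frac{1325}{256}).
R v = \frac{807}{160} e_{1} - \frac{69}{40} e_{2}
Answer: \frac{1107}{13250} e_{1} - \frac{15513}{6625} e_{2}


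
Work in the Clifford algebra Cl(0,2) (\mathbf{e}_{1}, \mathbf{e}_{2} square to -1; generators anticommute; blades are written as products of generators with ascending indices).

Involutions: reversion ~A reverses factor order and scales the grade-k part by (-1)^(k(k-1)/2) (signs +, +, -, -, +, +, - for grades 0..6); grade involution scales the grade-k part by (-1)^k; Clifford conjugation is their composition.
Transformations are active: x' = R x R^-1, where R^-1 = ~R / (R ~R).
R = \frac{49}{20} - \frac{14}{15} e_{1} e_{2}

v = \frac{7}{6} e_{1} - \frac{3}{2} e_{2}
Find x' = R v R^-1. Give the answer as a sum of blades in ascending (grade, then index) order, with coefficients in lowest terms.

~R = \frac{49}{20} + \frac{14}{15} e_{1} e_{2}, and R ~R = \frac{4949}{720}, so R^-1 = ~R / (\frac{4949}{720}).
R v = \frac{35}{24} e_{1} - \frac{343}{72} e_{2}
Answer: -\frac{77}{606} e_{1} - \frac{383}{202} e_{2}


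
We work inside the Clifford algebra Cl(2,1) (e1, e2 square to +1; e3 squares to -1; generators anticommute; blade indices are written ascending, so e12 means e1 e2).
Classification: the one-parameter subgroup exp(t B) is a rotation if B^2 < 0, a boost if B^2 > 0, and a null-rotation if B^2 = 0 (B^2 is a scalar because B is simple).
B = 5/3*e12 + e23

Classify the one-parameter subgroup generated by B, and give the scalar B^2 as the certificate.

B^2 term by term: the squares give (5/3)^2*(e12)^2 + (1)^2*(e23)^2 = 25/9*(-1) + 1*(+1) = -16/9 (each basis 2-blade squares to minus the product of its generators' squares); cross terms between blades sharing an index anticommute and cancel. So B^2 = -16/9.
Answer: rotation, certificate B^2 = -16/9. Why this suffices: the scalar -16/9 survives any versor conjugation, so its sign alone determines the class however B is presented.


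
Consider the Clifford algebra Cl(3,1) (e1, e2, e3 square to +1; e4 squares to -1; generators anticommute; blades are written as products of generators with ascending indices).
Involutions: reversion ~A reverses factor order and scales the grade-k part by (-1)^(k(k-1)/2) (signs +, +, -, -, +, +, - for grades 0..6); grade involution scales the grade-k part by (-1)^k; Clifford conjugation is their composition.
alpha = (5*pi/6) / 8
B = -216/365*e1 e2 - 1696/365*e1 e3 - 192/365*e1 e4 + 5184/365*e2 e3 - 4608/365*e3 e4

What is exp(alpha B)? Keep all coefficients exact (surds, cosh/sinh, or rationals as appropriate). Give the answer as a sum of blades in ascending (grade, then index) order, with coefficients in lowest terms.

B^2 term by term: the squares give (-216/365)^2*(e1 e2)^2 + (-1696/365)^2*(e1 e3)^2 + (-192/365)^2*(e1 e4)^2 + (5184/365)^2*(e2 e3)^2 + (-4608/365)^2*(e3 e4)^2 = 46656/133225*(-1) + 2876416/133225*(-1) + 36864/133225*(+1) + 26873856/133225*(-1) + 21233664/133225*(+1) = -64 (each basis 2-blade squares to minus the product of its generators' squares); cross terms between blades sharing an index anticommute and cancel; the commuting (index-disjoint) pairs give grade-4 terms 2*c*c'*(blade product), which cancel blade by blade — e1 e2 e3 e4: 1990656/133225 - 1990656/133225 = 0 — confirming B is simple. So B^2 = -64.
B^2 = -64 — circular case — the even/odd split gives cos and sin: l = 8, alpha*l = 5*pi/6, so exp(alpha B) = cos(5*pi/6) + (sin(5*pi/6)/8)*B = -sqrt(3)/2 + (1/16)*B.
Answer: -sqrt(3)/2 - 27/730*e1 e2 - 106/365*e1 e3 - 12/365*e1 e4 + 324/365*e2 e3 - 288/365*e3 e4
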